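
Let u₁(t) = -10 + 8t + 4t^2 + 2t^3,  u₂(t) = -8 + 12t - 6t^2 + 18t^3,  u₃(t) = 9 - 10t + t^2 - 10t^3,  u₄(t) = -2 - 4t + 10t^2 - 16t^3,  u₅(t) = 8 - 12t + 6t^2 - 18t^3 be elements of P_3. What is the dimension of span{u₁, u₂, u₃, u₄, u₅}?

dim = 2

Represent each element by its coordinate vector in ℝ⁴.
Put the 4×5 matrix [u₁|u₂|u₃|u₄|u₅] into echelon form.
There are 2 pivot columns, so rank = 2.
(With 5 elements in a 4-dimensional space the rank is at most 4.)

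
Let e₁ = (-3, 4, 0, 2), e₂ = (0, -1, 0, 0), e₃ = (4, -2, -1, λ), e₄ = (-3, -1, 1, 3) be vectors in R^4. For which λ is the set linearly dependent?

Place the vectors as rows of a 4×4 matrix; dependence ⇔ determinant zero.
The determinant works out to -3*λ - 11.
Solving -3*λ - 11 = 0 yields λ = -11/3.

λ = -11/3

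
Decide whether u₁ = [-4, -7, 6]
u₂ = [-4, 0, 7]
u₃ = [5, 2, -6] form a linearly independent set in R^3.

linearly independent

Place the vectors as rows of a 3×3 matrix and reduce to echelon form.
The reduction yields 3 nonzero rows, so the rank is 3.
Since rank = 3 (the number of vectors), the set is linearly independent.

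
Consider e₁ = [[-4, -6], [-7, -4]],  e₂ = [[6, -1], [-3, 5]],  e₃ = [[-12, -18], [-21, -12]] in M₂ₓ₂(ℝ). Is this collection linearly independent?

linearly dependent

Take coordinates with respect to the standard basis {E₁₁, E₁₂, E₂₁, E₂₂}.
One vector is a scalar multiple of another, so the set is dependent.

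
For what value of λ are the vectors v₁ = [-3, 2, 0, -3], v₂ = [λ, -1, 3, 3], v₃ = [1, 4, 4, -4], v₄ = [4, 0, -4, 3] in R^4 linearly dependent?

λ = 27/4

Dependence holds iff the 4×4 matrix [v₁ v₂ v₃ v₄] is singular.
Cofactor expansion gives det = 270 - 40*λ.
Setting this to zero gives λ = 27/4.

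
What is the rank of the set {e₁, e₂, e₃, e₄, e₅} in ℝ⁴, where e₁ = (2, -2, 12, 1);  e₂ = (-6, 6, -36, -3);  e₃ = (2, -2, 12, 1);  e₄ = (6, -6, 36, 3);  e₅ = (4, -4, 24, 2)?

Apply Gaussian elimination to the matrix whose rows are e₁, e₂, e₃, e₄, e₅.
There is 1 pivot column, so rank = 1.
(With 5 elements in a 4-dimensional space the rank is at most 4.)

1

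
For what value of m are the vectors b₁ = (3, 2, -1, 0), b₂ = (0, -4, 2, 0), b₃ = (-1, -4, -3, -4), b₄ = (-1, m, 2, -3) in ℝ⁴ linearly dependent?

The set is linearly dependent precisely when det[b₁; b₂; b₃; b₄] = 0.
Cofactor expansion gives det = -24*m - 276.
Setting this to zero gives m = -23/2.

m = -23/2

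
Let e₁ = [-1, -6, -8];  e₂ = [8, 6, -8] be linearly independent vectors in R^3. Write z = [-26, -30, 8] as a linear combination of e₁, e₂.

z = 2e₁ - 3e₂

Set up the augmented matrix [e₁ | e₂ | z] and row-reduce.
Row-reducing the augmented matrix gives the unique coefficients (c₁, c₂) = (2, -3).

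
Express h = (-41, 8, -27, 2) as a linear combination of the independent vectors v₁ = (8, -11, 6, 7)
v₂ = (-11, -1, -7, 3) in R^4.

Solve the system with v₁, v₂ as columns and h as the right-hand side.
Row-reducing the augmented matrix gives the unique coefficients (α₁, α₂) = (-1, 3).

h = -v₁ + 3v₂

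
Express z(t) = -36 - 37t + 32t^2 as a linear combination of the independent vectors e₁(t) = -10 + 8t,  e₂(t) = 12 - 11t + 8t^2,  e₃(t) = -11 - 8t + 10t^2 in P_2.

z = -2e₁ - e₂ + 4e₃

Identify each element with its coordinate vector in ℝ³ via {1, t, t^2}.
Solve the system with e₁, e₂, e₃ as columns and z as the right-hand side.
The system has the unique solution (α₁, α₂, α₃) = (-2, -1, 4).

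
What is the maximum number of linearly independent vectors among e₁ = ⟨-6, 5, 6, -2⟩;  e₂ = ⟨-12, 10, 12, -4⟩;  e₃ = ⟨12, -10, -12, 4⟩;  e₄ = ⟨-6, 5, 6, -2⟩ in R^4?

Form the matrix with e₁, e₂, e₃, e₄ as columns and reduce.
Reduction leaves 1 leading entry, giving rank 1.

1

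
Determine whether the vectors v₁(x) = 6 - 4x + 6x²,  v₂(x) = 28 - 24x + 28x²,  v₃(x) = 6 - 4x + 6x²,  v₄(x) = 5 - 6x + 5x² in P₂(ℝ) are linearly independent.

Take coordinates with respect to the standard basis {1, x, x²}.
There are 4 vectors in a 3-dimensional space, so they cannot be linearly independent.

linearly dependent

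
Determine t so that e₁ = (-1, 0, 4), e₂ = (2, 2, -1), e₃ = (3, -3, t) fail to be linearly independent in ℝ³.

t = -45/2

Dependence holds iff the 3×3 matrix [e₁ e₂ e₃] is singular.
Expanding, det = -2*t - 45.
This vanishes exactly when t = -45/2.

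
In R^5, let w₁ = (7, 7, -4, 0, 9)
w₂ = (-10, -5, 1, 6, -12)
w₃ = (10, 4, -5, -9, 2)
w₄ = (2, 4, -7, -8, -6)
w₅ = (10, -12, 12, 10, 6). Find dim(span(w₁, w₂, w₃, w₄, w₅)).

5

Apply Gaussian elimination to the matrix whose rows are w₁, w₂, w₃, w₄, w₅.
Reduction leaves 5 leading entries, giving rank 5.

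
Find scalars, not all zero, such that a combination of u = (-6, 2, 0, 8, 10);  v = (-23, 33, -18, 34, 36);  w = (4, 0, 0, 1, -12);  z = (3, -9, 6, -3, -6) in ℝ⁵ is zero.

3u - v + w - 3z = 0

Set up α₁u + … + α₄z = 0 and solve the homogeneous system.
A generator of the null space is (3, -1, 1, -3).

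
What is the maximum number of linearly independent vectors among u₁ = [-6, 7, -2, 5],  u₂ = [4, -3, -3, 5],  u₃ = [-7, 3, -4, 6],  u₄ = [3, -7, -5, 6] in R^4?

Apply Gaussian elimination to the matrix whose rows are u₁, u₂, u₃, u₄.
The echelon form has 3 nonzero rows, so the rank is 3.

3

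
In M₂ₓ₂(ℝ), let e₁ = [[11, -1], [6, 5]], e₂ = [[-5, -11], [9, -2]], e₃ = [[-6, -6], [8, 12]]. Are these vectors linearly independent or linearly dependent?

Take coordinates with respect to the standard basis {E₁₁, E₁₂, E₂₁, E₂₂}.
Row-reduce the matrix whose columns are e₁, e₂, e₃.
The reduction yields 3 nonzero rows, so the rank is 3.
Since rank = 3 (the number of vectors), the set is linearly independent.

linearly independent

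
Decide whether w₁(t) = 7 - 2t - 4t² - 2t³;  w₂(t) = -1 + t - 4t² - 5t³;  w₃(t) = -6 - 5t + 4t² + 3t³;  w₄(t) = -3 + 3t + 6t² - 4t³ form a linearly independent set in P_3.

linearly independent

Take coordinates with respect to the standard basis {1, t, …, t³}.
The matrix [w₁|w₂|w₃|w₄] has determinant 2024.
A nonzero determinant means the columns are linearly independent.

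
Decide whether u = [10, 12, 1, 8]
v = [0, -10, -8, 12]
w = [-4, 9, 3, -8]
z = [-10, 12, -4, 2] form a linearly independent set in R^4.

linearly independent

Form the 4×4 matrix with these as columns; its determinant is 3536.
A nonzero determinant means the columns are linearly independent.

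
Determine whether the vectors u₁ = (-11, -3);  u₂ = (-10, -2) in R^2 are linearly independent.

linearly independent

Place the vectors as rows of a 2×2 matrix and reduce to echelon form.
The reduction yields 2 nonzero rows, so the rank is 2.
Since rank = 2 (the number of vectors), the set is linearly independent.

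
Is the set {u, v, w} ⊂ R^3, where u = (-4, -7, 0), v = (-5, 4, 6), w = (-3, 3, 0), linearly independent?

linearly independent

Form the 3×3 matrix with these as columns; its determinant is 198.
A nonzero determinant means the columns are linearly independent.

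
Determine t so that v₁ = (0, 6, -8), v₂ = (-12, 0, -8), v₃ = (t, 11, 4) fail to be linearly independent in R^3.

t = 28

Place the vectors as rows of a 3×3 matrix; dependence ⇔ determinant zero.
Cofactor expansion gives det = 1344 - 48*t.
Setting this to zero gives t = 28.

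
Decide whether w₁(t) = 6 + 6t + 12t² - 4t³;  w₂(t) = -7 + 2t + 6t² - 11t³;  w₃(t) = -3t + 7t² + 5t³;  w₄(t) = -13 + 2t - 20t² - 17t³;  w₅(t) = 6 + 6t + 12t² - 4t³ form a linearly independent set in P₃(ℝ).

linearly dependent

Write each element as a coordinate vector in ℝ⁴ using {1, t, …, t³}.
There are 5 vectors in a 4-dimensional space, so they cannot be linearly independent.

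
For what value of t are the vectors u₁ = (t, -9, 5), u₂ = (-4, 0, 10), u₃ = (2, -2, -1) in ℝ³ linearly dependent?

Place the vectors as rows of a 3×3 matrix; dependence ⇔ determinant zero.
Cofactor expansion gives det = 20*t - 104.
Setting this to zero gives t = 26/5.

t = 26/5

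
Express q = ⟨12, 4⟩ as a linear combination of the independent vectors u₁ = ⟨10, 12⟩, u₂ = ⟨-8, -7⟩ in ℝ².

q = -2u₁ - 4u₂

Write q = c₁u₁ + c₂u₂ and equate components.
The system has the unique solution (c₁, c₂) = (-2, -4).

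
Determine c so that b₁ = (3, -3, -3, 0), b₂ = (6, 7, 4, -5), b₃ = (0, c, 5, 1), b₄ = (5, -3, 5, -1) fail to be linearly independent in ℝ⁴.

c = -25/8

Place the vectors as rows of a 4×4 matrix; dependence ⇔ determinant zero.
Expanding, det = -120*c - 375.
Solving -120*c - 375 = 0 yields c = -25/8.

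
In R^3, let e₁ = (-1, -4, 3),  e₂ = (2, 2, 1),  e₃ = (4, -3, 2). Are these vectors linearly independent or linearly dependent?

Place the vectors as rows of a 3×3 matrix and reduce to echelon form.
The reduction yields 3 nonzero rows, so the rank is 3.
Since rank = 3 (the number of vectors), the set is linearly independent.

linearly independent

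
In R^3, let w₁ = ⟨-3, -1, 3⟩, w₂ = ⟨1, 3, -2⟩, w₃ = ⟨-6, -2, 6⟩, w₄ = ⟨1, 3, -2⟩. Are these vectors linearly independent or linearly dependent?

linearly dependent

There are 4 vectors in a 3-dimensional space, so they cannot be linearly independent.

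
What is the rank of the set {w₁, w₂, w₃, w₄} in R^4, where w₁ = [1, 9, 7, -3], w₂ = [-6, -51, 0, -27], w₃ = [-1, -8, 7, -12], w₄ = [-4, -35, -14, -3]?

Put the 4×4 matrix [w₁|w₂|w₃|w₄] into echelon form.
There are 2 pivot columns, so rank = 2.

rank 2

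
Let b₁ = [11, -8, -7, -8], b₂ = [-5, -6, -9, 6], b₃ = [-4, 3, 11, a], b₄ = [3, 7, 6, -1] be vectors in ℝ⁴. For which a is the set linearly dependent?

Dependence holds iff the 4×4 matrix [b₁ b₂ b₃ b₄] is singular.
Cofactor expansion gives det = -392*a - 1904.
Setting this to zero gives a = -34/7.

a = -34/7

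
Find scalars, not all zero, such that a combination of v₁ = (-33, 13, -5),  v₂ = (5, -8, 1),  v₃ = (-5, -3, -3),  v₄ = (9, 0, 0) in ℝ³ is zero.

Write the vectors as columns of a matrix and find a nonzero vector in its null space.
The free variable yields coefficients (1, 2, -1, 2) (any nonzero multiple also works).

v₁ + 2v₂ - v₃ + 2v₄ = 0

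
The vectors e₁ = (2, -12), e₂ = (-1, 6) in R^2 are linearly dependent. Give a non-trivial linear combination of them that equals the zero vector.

Row-reduce the matrix with e₁, e₂ as columns; the null space gives the coefficients.
A generator of the null space is (1, 2).

e₁ + 2e₂ = 0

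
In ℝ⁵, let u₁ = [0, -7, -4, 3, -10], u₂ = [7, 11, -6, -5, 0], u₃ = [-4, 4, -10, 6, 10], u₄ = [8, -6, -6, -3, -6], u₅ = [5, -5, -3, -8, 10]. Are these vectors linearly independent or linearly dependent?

Place the vectors as rows of a 5×5 matrix and reduce to echelon form.
The reduction yields 5 nonzero rows, so the rank is 5.
Since rank = 5 (the number of vectors), the set is linearly independent.

linearly independent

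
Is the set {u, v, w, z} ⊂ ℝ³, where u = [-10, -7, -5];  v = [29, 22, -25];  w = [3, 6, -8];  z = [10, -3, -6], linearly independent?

linearly dependent

There are 4 vectors in a 3-dimensional space, so they cannot be linearly independent.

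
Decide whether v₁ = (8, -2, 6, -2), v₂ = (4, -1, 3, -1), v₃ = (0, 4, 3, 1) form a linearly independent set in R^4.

linearly dependent

Place the vectors as rows of a 3×4 matrix and reduce to echelon form.
The reduction yields 2 nonzero rows, so the rank is 2.
Since rank 2 < 3, the set is linearly dependent.
Indeed v₁ - 2v₂ = 0.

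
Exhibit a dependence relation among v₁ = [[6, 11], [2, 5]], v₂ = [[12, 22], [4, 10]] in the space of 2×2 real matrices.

Pass to coordinate vectors relative to the basis {E₁₁, E₁₂, E₂₁, E₂₂}.
Write the vectors as columns of a matrix and find a nonzero vector in its null space.
A generator of the null space is (2, -1).

2v₁ - v₂ = 0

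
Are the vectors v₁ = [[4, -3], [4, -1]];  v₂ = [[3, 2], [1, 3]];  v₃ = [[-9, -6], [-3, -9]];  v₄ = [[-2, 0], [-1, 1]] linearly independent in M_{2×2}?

linearly dependent

Write each element as a coordinate vector in ℝ⁴ using {E₁₁, E₁₂, E₂₁, E₂₂}.
One vector is a scalar multiple of another, so the set is dependent.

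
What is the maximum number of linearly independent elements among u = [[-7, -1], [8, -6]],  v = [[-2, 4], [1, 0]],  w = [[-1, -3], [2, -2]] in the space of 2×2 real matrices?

2

Pass to coordinate vectors with respect to the basis {E₁₁, E₁₂, E₂₁, E₂₂}.
Form the matrix with u, v, w as columns and reduce.
Reduction leaves 2 leading entries, giving rank 2.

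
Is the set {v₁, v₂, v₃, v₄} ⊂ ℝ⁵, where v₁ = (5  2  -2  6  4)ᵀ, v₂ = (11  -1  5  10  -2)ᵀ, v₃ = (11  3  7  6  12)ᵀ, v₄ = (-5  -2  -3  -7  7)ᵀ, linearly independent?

Place the vectors as rows of a 4×5 matrix and reduce to echelon form.
The reduction yields 4 nonzero rows, so the rank is 4.
Since rank = 4 (the number of vectors), the set is linearly independent.

linearly independent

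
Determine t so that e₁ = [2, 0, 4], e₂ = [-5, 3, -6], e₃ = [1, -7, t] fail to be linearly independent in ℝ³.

t = -22/3

Dependence holds iff the 3×3 matrix [e₁ e₂ e₃] is singular.
Cofactor expansion gives det = 6*t + 44.
This vanishes exactly when t = -22/3.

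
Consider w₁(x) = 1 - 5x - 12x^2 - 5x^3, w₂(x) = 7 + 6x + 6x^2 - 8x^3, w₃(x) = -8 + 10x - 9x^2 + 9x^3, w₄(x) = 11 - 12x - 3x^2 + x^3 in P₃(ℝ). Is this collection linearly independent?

linearly independent

Write each element as a coordinate vector in ℝ⁴ using {1, x, …, x^3}.
Place the vectors as rows of a 4×4 matrix and reduce to echelon form.
The reduction yields 4 nonzero rows, so the rank is 4.
Since rank = 4 (the number of vectors), the set is linearly independent.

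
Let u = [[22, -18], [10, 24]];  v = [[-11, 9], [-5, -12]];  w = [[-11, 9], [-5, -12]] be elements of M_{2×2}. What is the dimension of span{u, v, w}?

Pass to coordinate vectors with respect to the basis {E₁₁, E₁₂, E₂₁, E₂₂}.
Row-reduce the 3×4 matrix with these as rows.
Exactly 1 pivot survives; hence the rank is 1.

dim = 1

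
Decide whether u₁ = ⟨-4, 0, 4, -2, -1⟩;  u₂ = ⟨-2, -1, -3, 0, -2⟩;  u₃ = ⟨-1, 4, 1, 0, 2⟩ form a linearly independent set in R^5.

Row-reduce the matrix whose columns are u₁, u₂, u₃.
The reduction yields 3 nonzero rows, so the rank is 3.
Since rank = 3 (the number of vectors), the set is linearly independent.

linearly independent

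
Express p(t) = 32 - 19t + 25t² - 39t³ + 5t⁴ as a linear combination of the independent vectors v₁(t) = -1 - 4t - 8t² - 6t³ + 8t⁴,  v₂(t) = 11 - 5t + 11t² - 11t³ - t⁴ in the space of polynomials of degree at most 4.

p = v₁ + 3v₂

Work in coordinates with respect to the standard basis {1, t, …, t⁴}.
Set up the augmented matrix [v₁ | v₂ | p] and row-reduce.
Back-substitution yields (c₁, c₂) = (1, 3).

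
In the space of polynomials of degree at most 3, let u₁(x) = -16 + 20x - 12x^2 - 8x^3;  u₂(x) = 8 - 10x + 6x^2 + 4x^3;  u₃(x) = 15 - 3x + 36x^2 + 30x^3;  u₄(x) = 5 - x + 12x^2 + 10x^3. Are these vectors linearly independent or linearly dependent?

Take coordinates with respect to the standard basis {1, x, …, x^3}.
The matrix [u₁|u₂|u₃|u₄] has determinant 0.
A zero determinant means the columns are linearly dependent.

linearly dependent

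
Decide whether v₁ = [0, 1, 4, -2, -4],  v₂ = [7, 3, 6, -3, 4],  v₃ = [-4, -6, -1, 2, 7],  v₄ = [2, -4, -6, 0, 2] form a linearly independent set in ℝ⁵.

linearly independent

Row-reduce the matrix whose columns are v₁, v₂, v₃, v₄.
The reduction yields 4 nonzero rows, so the rank is 4.
Since rank = 4 (the number of vectors), the set is linearly independent.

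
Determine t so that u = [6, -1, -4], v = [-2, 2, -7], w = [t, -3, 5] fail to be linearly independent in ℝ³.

t = 20/3

The vectors are dependent exactly when the determinant of the matrix with rows u, v, w vanishes.
Expanding, det = 15*t - 100.
This vanishes exactly when t = 20/3.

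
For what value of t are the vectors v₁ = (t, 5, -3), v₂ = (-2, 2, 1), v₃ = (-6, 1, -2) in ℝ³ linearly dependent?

Place the vectors as rows of a 3×3 matrix; dependence ⇔ determinant zero.
Expanding, det = -5*t - 80.
This vanishes exactly when t = -16.

t = -16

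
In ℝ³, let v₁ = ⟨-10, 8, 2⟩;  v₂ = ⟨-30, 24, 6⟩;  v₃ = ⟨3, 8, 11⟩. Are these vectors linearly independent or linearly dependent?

The matrix [v₁|v₂|v₃] has determinant 0.
A zero determinant means the columns are linearly dependent.

linearly dependent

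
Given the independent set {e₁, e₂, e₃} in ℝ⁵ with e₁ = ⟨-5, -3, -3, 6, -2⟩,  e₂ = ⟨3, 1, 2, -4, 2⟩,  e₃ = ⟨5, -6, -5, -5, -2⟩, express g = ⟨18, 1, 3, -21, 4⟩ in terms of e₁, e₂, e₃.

Set up the augmented matrix [e₁ | e₂ | e₃ | g] and row-reduce.
Row-reducing the augmented matrix gives the unique coefficients (a₁, a₂, a₃) = (-2, 1, 1).

g = -2e₁ + e₂ + e₃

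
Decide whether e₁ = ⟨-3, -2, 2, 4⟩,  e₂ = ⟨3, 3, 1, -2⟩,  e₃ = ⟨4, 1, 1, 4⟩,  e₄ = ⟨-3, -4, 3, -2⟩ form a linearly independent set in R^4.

linearly independent

Row-reduce the matrix whose columns are e₁, e₂, e₃, e₄.
The reduction yields 4 nonzero rows, so the rank is 4.
Since rank = 4 (the number of vectors), the set is linearly independent.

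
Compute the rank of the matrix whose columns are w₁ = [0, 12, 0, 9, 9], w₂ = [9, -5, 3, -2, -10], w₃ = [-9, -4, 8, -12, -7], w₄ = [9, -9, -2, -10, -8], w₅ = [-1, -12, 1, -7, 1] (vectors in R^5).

Put the 5×5 matrix [w₁|w₂|w₃|w₄|w₅] into echelon form.
Exactly 5 pivots survive; hence the rank is 5.

5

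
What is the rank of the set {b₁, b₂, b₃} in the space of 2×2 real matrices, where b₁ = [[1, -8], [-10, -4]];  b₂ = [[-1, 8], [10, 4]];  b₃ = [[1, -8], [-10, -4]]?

Represent each element by its coordinate vector in ℝ⁴.
Put the 4×3 matrix [b₁|b₂|b₃] into echelon form.
There is 1 pivot column, so rank = 1.

rank 1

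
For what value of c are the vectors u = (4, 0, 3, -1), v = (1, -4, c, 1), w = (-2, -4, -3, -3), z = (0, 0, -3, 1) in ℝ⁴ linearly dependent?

c = -15

Place the vectors as rows of a 4×4 matrix; dependence ⇔ determinant zero.
The determinant works out to 16*c + 240.
Setting this to zero gives c = -15.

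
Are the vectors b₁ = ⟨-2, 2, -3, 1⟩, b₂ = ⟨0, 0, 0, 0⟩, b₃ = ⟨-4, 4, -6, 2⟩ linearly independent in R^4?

linearly dependent

One of the vectors is the zero vector, so the set is linearly dependent.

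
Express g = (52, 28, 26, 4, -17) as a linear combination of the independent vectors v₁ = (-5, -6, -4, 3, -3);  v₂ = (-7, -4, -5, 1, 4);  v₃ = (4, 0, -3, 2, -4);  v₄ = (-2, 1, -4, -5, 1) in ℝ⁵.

Write g = a₁v₁ + … + a₄v₄ and equate components.
Back-substitution yields (a₁, …, a₄) = (-3, -3, 3, -2).

g = -3v₁ - 3v₂ + 3v₃ - 2v₄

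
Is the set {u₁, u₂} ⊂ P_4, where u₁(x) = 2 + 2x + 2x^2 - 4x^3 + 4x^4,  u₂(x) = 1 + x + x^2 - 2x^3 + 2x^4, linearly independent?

linearly dependent

Take coordinates with respect to the standard basis {1, x, …, x^4}.
Row-reduce the matrix whose columns are u₁, u₂.
The reduction yields 1 nonzero row, so the rank is 1.
Since rank 1 < 2, the set is linearly dependent.
Indeed u₁ - 2u₂ = 0.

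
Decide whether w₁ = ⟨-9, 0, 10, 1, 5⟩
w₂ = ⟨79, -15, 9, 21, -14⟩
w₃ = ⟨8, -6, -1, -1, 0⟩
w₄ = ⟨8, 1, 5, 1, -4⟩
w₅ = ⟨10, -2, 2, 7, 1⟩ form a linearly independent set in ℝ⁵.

linearly dependent

Place the vectors as rows of a 5×5 matrix and reduce to echelon form.
The reduction yields 4 nonzero rows, so the rank is 4.
Since rank 4 < 5, the set is linearly dependent.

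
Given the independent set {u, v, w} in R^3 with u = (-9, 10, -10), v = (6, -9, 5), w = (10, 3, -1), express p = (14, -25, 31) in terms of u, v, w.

p = -4u - 2v - w

Write p = a₁u + … + a₃w and equate components.
Back-substitution yields (a₁, a₂, a₃) = (-4, -2, -1).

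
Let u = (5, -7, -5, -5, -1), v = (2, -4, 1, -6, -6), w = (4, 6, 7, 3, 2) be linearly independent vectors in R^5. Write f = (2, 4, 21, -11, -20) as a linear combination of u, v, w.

f = -2u + 4v + w

Since u, v, w are independent, the coefficients expressing f are uniquely determined by a linear system.
Row-reducing the augmented matrix gives the unique coefficients (a₁, a₂, a₃) = (-2, 4, 1).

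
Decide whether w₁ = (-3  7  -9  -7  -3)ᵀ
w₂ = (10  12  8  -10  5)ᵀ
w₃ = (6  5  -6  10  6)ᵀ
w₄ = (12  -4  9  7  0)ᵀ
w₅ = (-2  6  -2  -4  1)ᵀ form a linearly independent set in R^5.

linearly independent

Row-reduce the matrix whose columns are w₁, w₂, w₃, w₄, w₅.
The reduction yields 5 nonzero rows, so the rank is 5.
Since rank = 5 (the number of vectors), the set is linearly independent.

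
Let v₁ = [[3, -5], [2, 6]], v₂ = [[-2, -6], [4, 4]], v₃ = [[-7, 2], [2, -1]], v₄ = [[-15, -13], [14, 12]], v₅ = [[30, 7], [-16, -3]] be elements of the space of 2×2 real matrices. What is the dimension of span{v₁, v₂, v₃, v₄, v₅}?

dim = 3

Pass to coordinate vectors with respect to the basis {E₁₁, E₁₂, E₂₁, E₂₂}.
Put the 4×5 matrix [v₁|v₂|v₃|v₄|v₅] into echelon form.
Exactly 3 pivots survive; hence the rank is 3.
(With 5 elements in a 4-dimensional space the rank is at most 4.)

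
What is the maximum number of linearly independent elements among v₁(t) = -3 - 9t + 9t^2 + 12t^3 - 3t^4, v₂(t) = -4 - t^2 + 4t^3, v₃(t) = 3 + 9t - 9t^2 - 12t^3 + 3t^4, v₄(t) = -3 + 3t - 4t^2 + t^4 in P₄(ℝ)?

Use coordinates relative to {1, t, …, t^4}.
Apply Gaussian elimination to the matrix whose rows are v₁, v₂, v₃, v₄.
Reduction leaves 2 leading entries, giving rank 2.

2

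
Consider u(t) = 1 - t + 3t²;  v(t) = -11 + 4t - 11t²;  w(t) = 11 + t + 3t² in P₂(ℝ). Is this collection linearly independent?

Write each element as a coordinate vector in ℝ³ using {1, t, t²}.
Place the vectors as rows of a 3×3 matrix and reduce to echelon form.
The reduction yields 3 nonzero rows, so the rank is 3.
Since rank = 3 (the number of vectors), the set is linearly independent.

linearly independent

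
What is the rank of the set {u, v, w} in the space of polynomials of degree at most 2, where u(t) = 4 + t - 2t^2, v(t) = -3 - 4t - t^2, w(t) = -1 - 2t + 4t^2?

Use coordinates relative to {1, t, t^2}.
Row-reduce the 3×3 matrix with these as rows.
Reduction leaves 3 leading entries, giving rank 3.

3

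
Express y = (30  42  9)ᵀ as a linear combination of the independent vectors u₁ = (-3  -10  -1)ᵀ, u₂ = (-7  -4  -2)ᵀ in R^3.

y = -3u₁ - 3u₂

Since u₁, u₂ are independent, the coefficients expressing y are uniquely determined by a linear system.
The system has the unique solution (α₁, α₂) = (-3, -3).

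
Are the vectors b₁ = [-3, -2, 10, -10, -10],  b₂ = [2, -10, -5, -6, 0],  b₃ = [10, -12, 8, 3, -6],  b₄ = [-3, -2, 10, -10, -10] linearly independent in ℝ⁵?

linearly dependent

Two of the vectors are equal, giving an immediate dependence.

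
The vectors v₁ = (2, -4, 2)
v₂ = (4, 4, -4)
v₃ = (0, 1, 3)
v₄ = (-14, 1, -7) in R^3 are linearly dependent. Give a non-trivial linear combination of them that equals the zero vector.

3v₁ + 2v₂ + 3v₃ + v₄ = 0

Write the vectors as columns of a matrix and find a nonzero vector in its null space.
The free variable yields coefficients (3, 2, 3, 1) (any nonzero multiple also works).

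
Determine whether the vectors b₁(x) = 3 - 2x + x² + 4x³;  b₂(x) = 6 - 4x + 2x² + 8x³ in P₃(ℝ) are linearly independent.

Write each element as a coordinate vector in ℝ⁴ using {1, x, …, x³}.
One vector is a scalar multiple of another, so the set is dependent.

linearly dependent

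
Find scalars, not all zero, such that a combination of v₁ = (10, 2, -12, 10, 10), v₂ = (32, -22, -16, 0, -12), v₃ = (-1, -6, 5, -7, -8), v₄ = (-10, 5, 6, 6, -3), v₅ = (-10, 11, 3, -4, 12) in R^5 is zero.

v₁ + v₂ + 2v₃ + 2v₄ + 2v₅ = 0

Solve the homogeneous system with v₁, v₂, v₃, v₄, v₅ as columns by row-reducing the coefficient matrix.
One solution (up to scaling) is (1, 1, 2, 2, 2).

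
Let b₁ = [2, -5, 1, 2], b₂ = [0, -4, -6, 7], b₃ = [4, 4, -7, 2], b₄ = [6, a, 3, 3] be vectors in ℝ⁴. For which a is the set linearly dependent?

a = -51/5

Dependence holds iff the 4×4 matrix [b₁ b₂ b₃ b₄] is singular.
Cofactor expansion gives det = 150*a + 1530.
Solving 150*a + 1530 = 0 yields a = -51/5.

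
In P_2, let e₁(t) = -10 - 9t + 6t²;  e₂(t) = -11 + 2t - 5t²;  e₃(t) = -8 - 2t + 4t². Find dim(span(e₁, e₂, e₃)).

Use coordinates relative to {1, t, t²}.
Row-reduce the 3×3 matrix with these as rows.
The echelon form has 3 nonzero rows, so the rank is 3.

3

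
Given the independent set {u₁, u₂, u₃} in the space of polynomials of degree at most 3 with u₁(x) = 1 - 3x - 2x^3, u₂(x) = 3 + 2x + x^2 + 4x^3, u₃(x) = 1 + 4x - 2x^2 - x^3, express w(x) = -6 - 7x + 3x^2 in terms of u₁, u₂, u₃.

Work in coordinates with respect to the standard basis {1, x, …, x^3}.
Set up the augmented matrix [u₁ | u₂ | u₃ | w] and row-reduce.
Row-reducing the augmented matrix gives the unique coefficients (α₁, α₂, α₃) = (-1, -1, -2).

w = -u₁ - u₂ - 2u₃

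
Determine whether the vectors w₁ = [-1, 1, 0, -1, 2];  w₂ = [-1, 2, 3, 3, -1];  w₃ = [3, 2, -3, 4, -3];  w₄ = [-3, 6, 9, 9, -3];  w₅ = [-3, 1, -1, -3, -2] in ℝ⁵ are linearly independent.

linearly dependent

One vector is a scalar multiple of another, so the set is dependent.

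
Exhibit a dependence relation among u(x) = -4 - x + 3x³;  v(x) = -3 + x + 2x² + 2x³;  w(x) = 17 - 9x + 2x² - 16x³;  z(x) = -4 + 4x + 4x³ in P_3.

2u - v + w + 3z = 0

Write each element as a vector in ℝ⁴ using {1, x, …, x³}.
Row-reduce the matrix with u, v, w, z as columns; the null space gives the coefficients.
The free variable yields coefficients (2, -1, 1, 3) (any nonzero multiple also works).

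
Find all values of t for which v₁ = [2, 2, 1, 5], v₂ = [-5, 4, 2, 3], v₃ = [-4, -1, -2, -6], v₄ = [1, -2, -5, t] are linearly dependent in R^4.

t = -52/9

The set is linearly dependent precisely when det[v₁; v₂; v₃; v₄] = 0.
Cofactor expansion gives det = -27*t - 156.
Solving -27*t - 156 = 0 yields t = -52/9.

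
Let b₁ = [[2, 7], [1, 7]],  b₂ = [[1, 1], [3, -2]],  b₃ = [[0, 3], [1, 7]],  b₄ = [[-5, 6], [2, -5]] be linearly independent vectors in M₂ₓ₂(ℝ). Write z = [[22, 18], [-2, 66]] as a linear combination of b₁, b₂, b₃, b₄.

Take coordinate vectors relative to {E₁₁, E₁₂, E₂₁, E₂₂}.
Set up the augmented matrix [b₁ | b₂ | b₃ | b₄ | z] and row-reduce.
The system has the unique solution (α₁, …, α₄) = (4, -1, 3, -3).

z = 4b₁ - b₂ + 3b₃ - 3b₄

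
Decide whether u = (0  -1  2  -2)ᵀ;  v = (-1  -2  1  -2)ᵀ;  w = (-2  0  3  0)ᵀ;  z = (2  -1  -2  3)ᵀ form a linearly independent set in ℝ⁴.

linearly independent

Form the 4×4 matrix with these as columns; its determinant is -41.
A nonzero determinant means the columns are linearly independent.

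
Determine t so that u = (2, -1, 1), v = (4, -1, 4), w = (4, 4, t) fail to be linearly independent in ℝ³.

t = 14

The vectors are dependent exactly when the determinant of the matrix with rows u, v, w vanishes.
Cofactor expansion gives det = 2*t - 28.
This vanishes exactly when t = 14.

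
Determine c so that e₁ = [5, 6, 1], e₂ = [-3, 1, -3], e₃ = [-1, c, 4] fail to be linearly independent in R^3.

c = -37/4

The vectors are dependent exactly when the determinant of the matrix with rows e₁, e₂, e₃ vanishes.
Cofactor expansion gives det = 12*c + 111.
Setting this to zero gives c = -37/4.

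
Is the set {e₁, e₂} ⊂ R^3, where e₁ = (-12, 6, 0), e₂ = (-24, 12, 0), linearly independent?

linearly dependent

Place the vectors as rows of a 2×3 matrix and reduce to echelon form.
The reduction yields 1 nonzero row, so the rank is 1.
Since rank 1 < 2, the set is linearly dependent.
Indeed 2e₁ - e₂ = 0.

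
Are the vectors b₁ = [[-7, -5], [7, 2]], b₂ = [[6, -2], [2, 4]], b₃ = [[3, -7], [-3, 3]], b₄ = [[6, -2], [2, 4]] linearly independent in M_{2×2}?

linearly dependent

Write each element as a coordinate vector in ℝ⁴ using {E₁₁, E₁₂, E₂₁, E₂₂}.
Two of the vectors are equal, giving an immediate dependence.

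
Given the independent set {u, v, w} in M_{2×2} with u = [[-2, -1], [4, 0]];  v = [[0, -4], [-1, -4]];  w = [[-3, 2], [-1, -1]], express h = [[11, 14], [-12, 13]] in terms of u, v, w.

h = -4u - 3v - w

Take coordinate vectors relative to {E₁₁, E₁₂, E₂₁, E₂₂}.
Set up the augmented matrix [u | v | w | h] and row-reduce.
Row-reducing the augmented matrix gives the unique coefficients (α₁, α₂, α₃) = (-4, -3, -1).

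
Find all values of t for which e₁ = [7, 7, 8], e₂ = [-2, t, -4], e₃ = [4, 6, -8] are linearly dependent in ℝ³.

Dependence holds iff the 3×3 matrix [e₁ e₂ e₃] is singular.
Cofactor expansion gives det = -88*t - 152.
Solving -88*t - 152 = 0 yields t = -19/11.

t = -19/11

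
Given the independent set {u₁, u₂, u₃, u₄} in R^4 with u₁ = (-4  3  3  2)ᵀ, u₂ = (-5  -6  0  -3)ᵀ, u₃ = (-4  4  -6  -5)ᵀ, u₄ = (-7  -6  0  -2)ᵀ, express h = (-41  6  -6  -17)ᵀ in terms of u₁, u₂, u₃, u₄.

h = 4u₁ + 4u₂ + 3u₃ - u₄

Since u₁, u₂, u₃, u₄ are independent, the coefficients expressing h are uniquely determined by a linear system.
The system has the unique solution (α₁, …, α₄) = (4, 4, 3, -1).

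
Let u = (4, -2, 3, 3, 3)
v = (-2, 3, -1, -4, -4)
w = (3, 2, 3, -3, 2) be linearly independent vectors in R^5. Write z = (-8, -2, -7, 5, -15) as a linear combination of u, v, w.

Solve the system with u, v, w as columns and z as the right-hand side.
The system has the unique solution (α₁, α₂, α₃) = (3, 4, -4).

z = 3u + 4v - 4w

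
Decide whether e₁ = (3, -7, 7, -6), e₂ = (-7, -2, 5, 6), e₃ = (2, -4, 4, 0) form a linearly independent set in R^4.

Place the vectors as rows of a 3×4 matrix and reduce to echelon form.
The reduction yields 3 nonzero rows, so the rank is 3.
Since rank = 3 (the number of vectors), the set is linearly independent.

linearly independent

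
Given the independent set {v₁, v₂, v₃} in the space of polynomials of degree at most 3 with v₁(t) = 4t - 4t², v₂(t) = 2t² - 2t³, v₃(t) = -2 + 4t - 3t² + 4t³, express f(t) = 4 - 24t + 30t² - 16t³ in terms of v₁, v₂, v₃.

Work in coordinates with respect to the standard basis {1, t, …, t³}.
Write f = a₁v₁ + … + a₃v₃ and equate components.
Row-reducing the augmented matrix gives the unique coefficients (a₁, a₂, a₃) = (-4, 4, -2).

f = -4v₁ + 4v₂ - 2v₃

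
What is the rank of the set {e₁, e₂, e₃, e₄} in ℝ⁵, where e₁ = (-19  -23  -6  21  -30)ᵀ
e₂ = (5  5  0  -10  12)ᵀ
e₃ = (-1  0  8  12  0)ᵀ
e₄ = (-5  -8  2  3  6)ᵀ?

Form the matrix with e₁, e₂, e₃, e₄ as columns and reduce.
The echelon form has 3 nonzero rows, so the rank is 3.

3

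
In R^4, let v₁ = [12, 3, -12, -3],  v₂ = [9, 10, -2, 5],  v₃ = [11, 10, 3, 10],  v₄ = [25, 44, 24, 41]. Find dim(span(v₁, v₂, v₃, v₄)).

Put the 4×4 matrix [v₁|v₂|v₃|v₄] into echelon form.
Reduction leaves 3 leading entries, giving rank 3.

3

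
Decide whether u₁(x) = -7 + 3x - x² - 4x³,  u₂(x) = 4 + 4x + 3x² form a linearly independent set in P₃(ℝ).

linearly independent

Take coordinates with respect to the standard basis {1, x, …, x³}.
Place the vectors as rows of a 2×4 matrix and reduce to echelon form.
The reduction yields 2 nonzero rows, so the rank is 2.
Since rank = 2 (the number of vectors), the set is linearly independent.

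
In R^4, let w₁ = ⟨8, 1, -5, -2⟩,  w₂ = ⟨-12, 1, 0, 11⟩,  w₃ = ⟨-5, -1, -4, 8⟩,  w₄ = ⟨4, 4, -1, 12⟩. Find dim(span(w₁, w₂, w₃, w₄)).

dim = 4

Row-reduce the 4×4 matrix with these as rows.
Reduction leaves 4 leading entries, giving rank 4.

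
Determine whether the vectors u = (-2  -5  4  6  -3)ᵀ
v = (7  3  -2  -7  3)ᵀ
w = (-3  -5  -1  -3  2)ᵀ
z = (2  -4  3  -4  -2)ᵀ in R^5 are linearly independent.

Row-reduce the matrix whose columns are u, v, w, z.
The reduction yields 4 nonzero rows, so the rank is 4.
Since rank = 4 (the number of vectors), the set is linearly independent.

linearly independent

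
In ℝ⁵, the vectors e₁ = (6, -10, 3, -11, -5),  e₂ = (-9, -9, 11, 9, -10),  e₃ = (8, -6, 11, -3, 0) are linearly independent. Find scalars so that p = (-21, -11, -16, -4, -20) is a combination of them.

Write p = c₁e₁ + … + c₃e₃ and equate components.
Row-reducing the augmented matrix gives the unique coefficients (c₁, c₂, c₃) = (2, 1, -3).

p = 2e₁ + e₂ - 3e₃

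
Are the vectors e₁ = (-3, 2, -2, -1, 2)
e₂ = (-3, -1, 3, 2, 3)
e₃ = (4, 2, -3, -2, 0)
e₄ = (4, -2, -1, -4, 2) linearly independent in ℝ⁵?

Row-reduce the matrix whose columns are e₁, e₂, e₃, e₄.
The reduction yields 4 nonzero rows, so the rank is 4.
Since rank = 4 (the number of vectors), the set is linearly independent.

linearly independent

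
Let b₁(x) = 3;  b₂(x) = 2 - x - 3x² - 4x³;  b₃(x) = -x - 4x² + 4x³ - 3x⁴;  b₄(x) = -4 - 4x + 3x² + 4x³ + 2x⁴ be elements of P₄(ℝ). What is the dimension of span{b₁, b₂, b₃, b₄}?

Pass to coordinate vectors with respect to the basis {1, x, …, x⁴}.
Form the matrix with b₁, b₂, b₃, b₄ as columns and reduce.
Reduction leaves 4 leading entries, giving rank 4.

4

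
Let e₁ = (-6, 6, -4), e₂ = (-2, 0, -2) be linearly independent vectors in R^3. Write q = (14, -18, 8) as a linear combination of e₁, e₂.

Since e₁, e₂ are independent, the coefficients expressing q are uniquely determined by a linear system.
Back-substitution yields (c₁, c₂) = (-3, 2).

q = -3e₁ + 2e₂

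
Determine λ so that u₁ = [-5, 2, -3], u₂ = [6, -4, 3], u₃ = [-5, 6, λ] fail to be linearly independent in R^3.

Dependence holds iff the 3×3 matrix [u₁ u₂ u₃] is singular.
Expanding, det = 8*λ + 12.
This vanishes exactly when λ = -3/2.

λ = -3/2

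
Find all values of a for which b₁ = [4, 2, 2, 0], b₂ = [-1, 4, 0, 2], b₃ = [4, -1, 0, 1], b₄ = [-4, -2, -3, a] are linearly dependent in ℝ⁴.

The set is linearly dependent precisely when det[b₁; b₂; b₃; b₄] = 0.
Expanding, det = 42 - 30*a.
Solving 42 - 30*a = 0 yields a = 7/5.

a = 7/5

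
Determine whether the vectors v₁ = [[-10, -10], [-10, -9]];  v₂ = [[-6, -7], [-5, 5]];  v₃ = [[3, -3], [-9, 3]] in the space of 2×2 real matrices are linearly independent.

Take coordinates with respect to the standard basis {E₁₁, E₁₂, E₂₁, E₂₂}.
Row-reduce the matrix whose columns are v₁, v₂, v₃.
The reduction yields 3 nonzero rows, so the rank is 3.
Since rank = 3 (the number of vectors), the set is linearly independent.

linearly independent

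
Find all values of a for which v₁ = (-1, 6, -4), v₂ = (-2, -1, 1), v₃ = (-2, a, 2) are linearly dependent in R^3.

Dependence holds iff the 3×3 matrix [v₁ v₂ v₃] is singular.
The determinant works out to 9*a + 22.
Setting this to zero gives a = -22/9.

a = -22/9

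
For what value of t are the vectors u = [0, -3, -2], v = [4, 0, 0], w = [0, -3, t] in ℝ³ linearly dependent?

Dependence holds iff the 3×3 matrix [u v w] is singular.
Expanding, det = 12*t + 24.
Solving 12*t + 24 = 0 yields t = -2.

t = -2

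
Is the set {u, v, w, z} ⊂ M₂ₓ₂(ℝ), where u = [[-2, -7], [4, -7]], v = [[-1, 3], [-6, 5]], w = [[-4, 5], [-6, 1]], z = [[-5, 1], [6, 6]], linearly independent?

linearly independent

Take coordinates with respect to the standard basis {E₁₁, E₁₂, E₂₁, E₂₂}.
Row-reduce the matrix whose columns are u, v, w, z.
The reduction yields 4 nonzero rows, so the rank is 4.
Since rank = 4 (the number of vectors), the set is linearly independent.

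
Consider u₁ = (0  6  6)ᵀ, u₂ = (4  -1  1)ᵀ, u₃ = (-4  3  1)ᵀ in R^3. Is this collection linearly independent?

linearly dependent

The matrix [u₁|u₂|u₃] has determinant 0.
A zero determinant means the columns are linearly dependent.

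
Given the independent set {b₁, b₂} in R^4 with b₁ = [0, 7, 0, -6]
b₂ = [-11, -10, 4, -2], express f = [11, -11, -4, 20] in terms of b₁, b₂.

Set up the augmented matrix [b₁ | b₂ | f] and row-reduce.
The system has the unique solution (c₁, c₂) = (-3, -1).

f = -3b₁ - b₂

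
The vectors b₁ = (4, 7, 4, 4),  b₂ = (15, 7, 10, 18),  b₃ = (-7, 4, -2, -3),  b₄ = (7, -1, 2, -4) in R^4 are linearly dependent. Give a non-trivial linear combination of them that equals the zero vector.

Set up α₁b₁ + … + α₄b₄ = 0 and solve the homogeneous system.
A generator of the null space is (2, -1, -2, -1).

2b₁ - b₂ - 2b₃ - b₄ = 0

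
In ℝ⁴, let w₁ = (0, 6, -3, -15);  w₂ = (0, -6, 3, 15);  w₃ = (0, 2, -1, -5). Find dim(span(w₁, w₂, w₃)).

Put the 4×3 matrix [w₁|w₂|w₃] into echelon form.
There is 1 pivot column, so rank = 1.

dim = 1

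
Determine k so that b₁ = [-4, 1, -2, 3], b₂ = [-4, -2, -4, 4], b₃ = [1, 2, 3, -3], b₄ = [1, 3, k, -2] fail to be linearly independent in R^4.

Dependence holds iff the 4×4 matrix [b₁ b₂ b₃ b₄] is singular.
The determinant works out to 18*k - 50.
This vanishes exactly when k = 25/9.

k = 25/9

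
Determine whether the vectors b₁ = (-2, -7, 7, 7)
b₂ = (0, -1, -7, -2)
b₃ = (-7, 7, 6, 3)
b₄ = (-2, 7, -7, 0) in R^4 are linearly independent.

Row-reduce the matrix whose columns are b₁, b₂, b₃, b₄.
The reduction yields 4 nonzero rows, so the rank is 4.
Since rank = 4 (the number of vectors), the set is linearly independent.

linearly independent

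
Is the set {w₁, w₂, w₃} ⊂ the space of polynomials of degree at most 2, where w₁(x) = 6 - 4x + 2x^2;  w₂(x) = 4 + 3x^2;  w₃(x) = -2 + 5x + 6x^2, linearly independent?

linearly independent

Write each element as a coordinate vector in ℝ³ using {1, x, x^2}.
Place the vectors as rows of a 3×3 matrix and reduce to echelon form.
The reduction yields 3 nonzero rows, so the rank is 3.
Since rank = 3 (the number of vectors), the set is linearly independent.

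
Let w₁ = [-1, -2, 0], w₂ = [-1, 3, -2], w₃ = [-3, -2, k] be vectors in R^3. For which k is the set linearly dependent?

k = -8/5

Dependence holds iff the 3×3 matrix [w₁ w₂ w₃] is singular.
The determinant works out to -5*k - 8.
This vanishes exactly when k = -8/5.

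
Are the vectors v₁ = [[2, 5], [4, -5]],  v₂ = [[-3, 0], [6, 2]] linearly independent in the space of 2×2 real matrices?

linearly independent

Write each element as a coordinate vector in ℝ⁴ using {E₁₁, E₁₂, E₂₁, E₂₂}.
Place the vectors as rows of a 2×4 matrix and reduce to echelon form.
The reduction yields 2 nonzero rows, so the rank is 2.
Since rank = 2 (the number of vectors), the set is linearly independent.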